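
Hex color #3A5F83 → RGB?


Hex: #3A5F83
R = 3A₁₆ = 58
G = 5F₁₆ = 95
B = 83₁₆ = 131
= RGB(58, 95, 131)


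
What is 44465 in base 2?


Divide by 2 repeatedly:
44465 ÷ 2 = 22232 remainder 1
22232 ÷ 2 = 11116 remainder 0
11116 ÷ 2 = 5558 remainder 0
5558 ÷ 2 = 2779 remainder 0
2779 ÷ 2 = 1389 remainder 1
1389 ÷ 2 = 694 remainder 1
694 ÷ 2 = 347 remainder 0
347 ÷ 2 = 173 remainder 1
173 ÷ 2 = 86 remainder 1
86 ÷ 2 = 43 remainder 0
43 ÷ 2 = 21 remainder 1
21 ÷ 2 = 10 remainder 1
10 ÷ 2 = 5 remainder 0
5 ÷ 2 = 2 remainder 1
2 ÷ 2 = 1 remainder 0
1 ÷ 2 = 0 remainder 1
Reading remainders bottom-up:
= 1010110110110001


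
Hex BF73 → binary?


Each hex digit → 4 binary bits:
  B = 1011
  F = 1111
  7 = 0111
  3 = 0011
Concatenate: 1011 1111 0111 0011
= 1011111101110011


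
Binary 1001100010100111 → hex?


Group into 4-bit nibbles: 1001100010100111
  1001 = 9
  1000 = 8
  1010 = A
  0111 = 7
= 0x98A7


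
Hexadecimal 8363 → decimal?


Positional values:
Position 0: 3 × 16^0 = 3 × 1 = 3
Position 1: 6 × 16^1 = 6 × 16 = 96
Position 2: 3 × 16^2 = 3 × 256 = 768
Position 3: 8 × 16^3 = 8 × 4096 = 32768
Sum = 3 + 96 + 768 + 32768
= 33635


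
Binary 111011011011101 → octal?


Group into 3-bit groups: 111011011011101
  111 = 7
  011 = 3
  011 = 3
  011 = 3
  101 = 5
= 0o73335


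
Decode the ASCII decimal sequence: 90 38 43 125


Codes (decimal): 90 38 43 125
Per-code ASCII lookup:
  90  (range 65-90: uppercase, 90 - 65 = 25) → 'Z'
  38  (special character) → '&'
  43  (special character) → '+'
  125  (special character) → '}'
= 'Z&+}'


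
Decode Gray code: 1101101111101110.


Gray code: 1101101111101110
MSB stays the same: 1
Each subsequent bit = prev_binary XOR current_gray:
  B[1] = 1 XOR 1 = 0
  B[2] = 0 XOR 0 = 0
  B[3] = 0 XOR 1 = 1
  B[4] = 1 XOR 1 = 0
  B[5] = 0 XOR 0 = 0
  B[6] = 0 XOR 1 = 1
  B[7] = 1 XOR 1 = 0
  B[8] = 0 XOR 1 = 1
  B[9] = 1 XOR 1 = 0
  B[10] = 0 XOR 1 = 1
  B[11] = 1 XOR 0 = 1
  B[12] = 1 XOR 1 = 0
  B[13] = 0 XOR 1 = 1
  B[14] = 1 XOR 1 = 0
  B[15] = 0 XOR 0 = 0
= 1001001010110100 (37556 decimal)


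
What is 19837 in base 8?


Divide by 8 repeatedly:
19837 ÷ 8 = 2479 remainder 5
2479 ÷ 8 = 309 remainder 7
309 ÷ 8 = 38 remainder 5
38 ÷ 8 = 4 remainder 6
4 ÷ 8 = 0 remainder 4
Reading remainders bottom-up:
= 0o46575


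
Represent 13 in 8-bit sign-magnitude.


Sign bit: 0 (positive)
Magnitude: 13 = 0001101
= 00001101


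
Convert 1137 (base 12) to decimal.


Positional values (base 12):
  7 × 12^0 = 7 × 1 = 7
  3 × 12^1 = 3 × 12 = 36
  1 × 12^2 = 1 × 144 = 144
  1 × 12^3 = 1 × 1728 = 1728
Sum = 7 + 36 + 144 + 1728
= 1915


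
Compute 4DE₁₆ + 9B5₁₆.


Align and add column by column (LSB to MSB, each column mod 16 with carry):
  04DE
+ 09B5
  ----
  col 0: E(14) + 5(5) + 0 (carry in) = 19 → 3(3), carry out 1
  col 1: D(13) + B(11) + 1 (carry in) = 25 → 9(9), carry out 1
  col 2: 4(4) + 9(9) + 1 (carry in) = 14 → E(14), carry out 0
  col 3: 0(0) + 0(0) + 0 (carry in) = 0 → 0(0), carry out 0
Reading digits MSB→LSB: 0E93
Strip leading zeros: E93
= 0xE93


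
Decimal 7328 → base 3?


Divide by 3 repeatedly:
7328 ÷ 3 = 2442 remainder 2
2442 ÷ 3 = 814 remainder 0
814 ÷ 3 = 271 remainder 1
271 ÷ 3 = 90 remainder 1
90 ÷ 3 = 30 remainder 0
30 ÷ 3 = 10 remainder 0
10 ÷ 3 = 3 remainder 1
3 ÷ 3 = 1 remainder 0
1 ÷ 3 = 0 remainder 1
Reading remainders bottom-up:
= 101001102


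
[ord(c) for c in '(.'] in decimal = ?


String: '(.'  (2 characters)
Per-character ASCII lookup:
  '(': special character: '(' = 40
  '.': special character: '.' = 46
= 40 46


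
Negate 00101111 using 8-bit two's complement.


Original: 00101111
Step 1 - Invert all bits: 11010000
Step 2 - Add 1: 11010000 + 1
= 11010001 (represents -47)


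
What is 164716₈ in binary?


Each octal digit → 3 binary bits:
  1 = 001
  6 = 110
  4 = 100
  7 = 111
  1 = 001
  6 = 110
Concatenate: 001 110 100 111 001 110
= 001110100111001110


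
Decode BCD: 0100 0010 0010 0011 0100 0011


Each 4-bit group → digit:
  0100 → 4
  0010 → 2
  0010 → 2
  0011 → 3
  0100 → 4
  0011 → 3
= 422343


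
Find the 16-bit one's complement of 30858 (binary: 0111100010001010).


Original: 0111100010001010
Invert all bits:
  bit 0: 0 → 1
  bit 1: 1 → 0
  bit 2: 1 → 0
  bit 3: 1 → 0
  bit 4: 1 → 0
  bit 5: 0 → 1
  bit 6: 0 → 1
  bit 7: 0 → 1
  bit 8: 1 → 0
  bit 9: 0 → 1
  bit 10: 0 → 1
  bit 11: 0 → 1
  bit 12: 1 → 0
  bit 13: 0 → 1
  bit 14: 1 → 0
  bit 15: 0 → 1
= 1000011101110101


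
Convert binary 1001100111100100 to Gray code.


Binary: 1001100111100100
Gray code: G = B XOR (B >> 1)
B >> 1 = 0100110011110010
1001100111100100 XOR 0100110011110010:
  1 XOR 0 = 1
  0 XOR 1 = 1
  0 XOR 0 = 0
  1 XOR 0 = 1
  1 XOR 1 = 0
  0 XOR 1 = 1
  0 XOR 0 = 0
  1 XOR 0 = 1
  1 XOR 1 = 0
  1 XOR 1 = 0
  1 XOR 1 = 0
  0 XOR 1 = 1
  0 XOR 0 = 0
  1 XOR 0 = 1
  0 XOR 1 = 1
  0 XOR 0 = 0
= 1101010100010110


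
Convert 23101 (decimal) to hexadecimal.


Divide by 16 repeatedly:
23101 ÷ 16 = 1443 remainder 13 (D)
1443 ÷ 16 = 90 remainder 3 (3)
90 ÷ 16 = 5 remainder 10 (A)
5 ÷ 16 = 0 remainder 5 (5)
Reading remainders bottom-up:
= 0x5A3D


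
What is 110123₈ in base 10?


Positional values:
Position 0: 3 × 8^0 = 3
Position 1: 2 × 8^1 = 16
Position 2: 1 × 8^2 = 64
Position 3: 0 × 8^3 = 0
Position 4: 1 × 8^4 = 4096
Position 5: 1 × 8^5 = 32768
Sum = 3 + 16 + 64 + 0 + 4096 + 32768
= 36947


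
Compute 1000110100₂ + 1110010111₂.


Align and add column by column (LSB to MSB, carry propagating):
  01000110100
+ 01110010111
  -----------
  col 0: 0 + 1 + 0 (carry in) = 1 → bit 1, carry out 0
  col 1: 0 + 1 + 0 (carry in) = 1 → bit 1, carry out 0
  col 2: 1 + 1 + 0 (carry in) = 2 → bit 0, carry out 1
  col 3: 0 + 0 + 1 (carry in) = 1 → bit 1, carry out 0
  col 4: 1 + 1 + 0 (carry in) = 2 → bit 0, carry out 1
  col 5: 1 + 0 + 1 (carry in) = 2 → bit 0, carry out 1
  col 6: 0 + 0 + 1 (carry in) = 1 → bit 1, carry out 0
  col 7: 0 + 1 + 0 (carry in) = 1 → bit 1, carry out 0
  col 8: 0 + 1 + 0 (carry in) = 1 → bit 1, carry out 0
  col 9: 1 + 1 + 0 (carry in) = 2 → bit 0, carry out 1
  col 10: 0 + 0 + 1 (carry in) = 1 → bit 1, carry out 0
Reading bits MSB→LSB: 10111001011
Strip leading zeros: 10111001011
= 10111001011


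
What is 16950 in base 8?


Divide by 8 repeatedly:
16950 ÷ 8 = 2118 remainder 6
2118 ÷ 8 = 264 remainder 6
264 ÷ 8 = 33 remainder 0
33 ÷ 8 = 4 remainder 1
4 ÷ 8 = 0 remainder 4
Reading remainders bottom-up:
= 0o41066


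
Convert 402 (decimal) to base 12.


Divide by 12 repeatedly:
402 ÷ 12 = 33 remainder 6
33 ÷ 12 = 2 remainder 9
2 ÷ 12 = 0 remainder 2
Reading remainders bottom-up:
= 296


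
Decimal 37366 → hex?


Divide by 16 repeatedly:
37366 ÷ 16 = 2335 remainder 6 (6)
2335 ÷ 16 = 145 remainder 15 (F)
145 ÷ 16 = 9 remainder 1 (1)
9 ÷ 16 = 0 remainder 9 (9)
Reading remainders bottom-up:
= 0x91F6


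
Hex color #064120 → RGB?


Hex: #064120
R = 06₁₆ = 6
G = 41₁₆ = 65
B = 20₁₆ = 32
= RGB(6, 65, 32)


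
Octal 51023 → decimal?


Positional values:
Position 0: 3 × 8^0 = 3
Position 1: 2 × 8^1 = 16
Position 2: 0 × 8^2 = 0
Position 3: 1 × 8^3 = 512
Position 4: 5 × 8^4 = 20480
Sum = 3 + 16 + 0 + 512 + 20480
= 21011


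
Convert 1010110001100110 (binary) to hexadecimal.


Group into 4-bit nibbles: 1010110001100110
  1010 = A
  1100 = C
  0110 = 6
  0110 = 6
= 0xAC66


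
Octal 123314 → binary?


Each octal digit → 3 binary bits:
  1 = 001
  2 = 010
  3 = 011
  3 = 011
  1 = 001
  4 = 100
Concatenate: 001 010 011 011 001 100
= 001010011011001100


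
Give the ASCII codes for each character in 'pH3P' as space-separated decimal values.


String: 'pH3P'  (4 characters)
Per-character ASCII lookup:
  'p': lowercase starts at 97: 'p' = 97 + 15 = 112
  'H': uppercase starts at 65: 'H' = 65 + 7 = 72
  '3': digits start at 48: '3' = 48 + 3 = 51
  'P': uppercase starts at 65: 'P' = 65 + 15 = 80
= 112 72 51 80


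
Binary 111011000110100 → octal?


Group into 3-bit groups: 111011000110100
  111 = 7
  011 = 3
  000 = 0
  110 = 6
  100 = 4
= 0o73064


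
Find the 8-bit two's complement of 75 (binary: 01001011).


Original: 01001011
Step 1 - Invert all bits: 10110100
Step 2 - Add 1: 10110100 + 1
= 10110101 (represents -75)


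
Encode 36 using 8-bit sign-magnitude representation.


Sign bit: 0 (positive)
Magnitude: 36 = 0100100
= 00100100


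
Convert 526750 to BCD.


Each digit → 4-bit binary:
  5 → 0101
  2 → 0010
  6 → 0110
  7 → 0111
  5 → 0101
  0 → 0000
= 0101 0010 0110 0111 0101 0000


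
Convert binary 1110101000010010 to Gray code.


Binary: 1110101000010010
Gray code: G = B XOR (B >> 1)
B >> 1 = 0111010100001001
1110101000010010 XOR 0111010100001001:
  1 XOR 0 = 1
  1 XOR 1 = 0
  1 XOR 1 = 0
  0 XOR 1 = 1
  1 XOR 0 = 1
  0 XOR 1 = 1
  1 XOR 0 = 1
  0 XOR 1 = 1
  0 XOR 0 = 0
  0 XOR 0 = 0
  0 XOR 0 = 0
  1 XOR 0 = 1
  0 XOR 1 = 1
  0 XOR 0 = 0
  1 XOR 0 = 1
  0 XOR 1 = 1
= 1001111100011011


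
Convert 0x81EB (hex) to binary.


Each hex digit → 4 binary bits:
  8 = 1000
  1 = 0001
  E = 1110
  B = 1011
Concatenate: 1000 0001 1110 1011
= 1000000111101011


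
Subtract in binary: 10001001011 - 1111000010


Align and subtract column by column (LSB to MSB, borrowing when needed):
  10001001011
- 01111000010
  -----------
  col 0: (1 - 0 borrow-in) - 0 → 1 - 0 = 1, borrow out 0
  col 1: (1 - 0 borrow-in) - 1 → 1 - 1 = 0, borrow out 0
  col 2: (0 - 0 borrow-in) - 0 → 0 - 0 = 0, borrow out 0
  col 3: (1 - 0 borrow-in) - 0 → 1 - 0 = 1, borrow out 0
  col 4: (0 - 0 borrow-in) - 0 → 0 - 0 = 0, borrow out 0
  col 5: (0 - 0 borrow-in) - 0 → 0 - 0 = 0, borrow out 0
  col 6: (1 - 0 borrow-in) - 1 → 1 - 1 = 0, borrow out 0
  col 7: (0 - 0 borrow-in) - 1 → borrow from next column: (0+2) - 1 = 1, borrow out 1
  col 8: (0 - 1 borrow-in) - 1 → borrow from next column: (-1+2) - 1 = 0, borrow out 1
  col 9: (0 - 1 borrow-in) - 1 → borrow from next column: (-1+2) - 1 = 0, borrow out 1
  col 10: (1 - 1 borrow-in) - 0 → 0 - 0 = 0, borrow out 0
Reading bits MSB→LSB: 00010001001
Strip leading zeros: 10001001
= 10001001


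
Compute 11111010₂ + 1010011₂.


Align and add column by column (LSB to MSB, carry propagating):
  011111010
+ 001010011
  ---------
  col 0: 0 + 1 + 0 (carry in) = 1 → bit 1, carry out 0
  col 1: 1 + 1 + 0 (carry in) = 2 → bit 0, carry out 1
  col 2: 0 + 0 + 1 (carry in) = 1 → bit 1, carry out 0
  col 3: 1 + 0 + 0 (carry in) = 1 → bit 1, carry out 0
  col 4: 1 + 1 + 0 (carry in) = 2 → bit 0, carry out 1
  col 5: 1 + 0 + 1 (carry in) = 2 → bit 0, carry out 1
  col 6: 1 + 1 + 1 (carry in) = 3 → bit 1, carry out 1
  col 7: 1 + 0 + 1 (carry in) = 2 → bit 0, carry out 1
  col 8: 0 + 0 + 1 (carry in) = 1 → bit 1, carry out 0
Reading bits MSB→LSB: 101001101
Strip leading zeros: 101001101
= 101001101


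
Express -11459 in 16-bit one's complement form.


Original: 0010110011000011
Invert all bits:
  bit 0: 0 → 1
  bit 1: 0 → 1
  bit 2: 1 → 0
  bit 3: 0 → 1
  bit 4: 1 → 0
  bit 5: 1 → 0
  bit 6: 0 → 1
  bit 7: 0 → 1
  bit 8: 1 → 0
  bit 9: 1 → 0
  bit 10: 0 → 1
  bit 11: 0 → 1
  bit 12: 0 → 1
  bit 13: 0 → 1
  bit 14: 1 → 0
  bit 15: 1 → 0
= 1101001100111100


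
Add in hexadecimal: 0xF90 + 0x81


Align and add column by column (LSB to MSB, each column mod 16 with carry):
  0F90
+ 0081
  ----
  col 0: 0(0) + 1(1) + 0 (carry in) = 1 → 1(1), carry out 0
  col 1: 9(9) + 8(8) + 0 (carry in) = 17 → 1(1), carry out 1
  col 2: F(15) + 0(0) + 1 (carry in) = 16 → 0(0), carry out 1
  col 3: 0(0) + 0(0) + 1 (carry in) = 1 → 1(1), carry out 0
Reading digits MSB→LSB: 1011
Strip leading zeros: 1011
= 0x1011


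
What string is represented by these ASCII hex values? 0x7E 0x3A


Codes (hex): 0x7E 0x3A
Per-code ASCII lookup:
  0x7E = 126  (special character) → '~'
  0x3A = 58  (special character) → ':'
= '~:'


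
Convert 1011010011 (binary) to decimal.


Positional values:
Bit 0: 1 × 2^0 = 1
Bit 1: 1 × 2^1 = 2
Bit 4: 1 × 2^4 = 16
Bit 6: 1 × 2^6 = 64
Bit 7: 1 × 2^7 = 128
Bit 9: 1 × 2^9 = 512
Sum = 1 + 2 + 16 + 64 + 128 + 512
= 723


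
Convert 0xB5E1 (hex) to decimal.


Positional values:
Position 0: 1 × 16^0 = 1 × 1 = 1
Position 1: E × 16^1 = 14 × 16 = 224
Position 2: 5 × 16^2 = 5 × 256 = 1280
Position 3: B × 16^3 = 11 × 4096 = 45056
Sum = 1 + 224 + 1280 + 45056
= 46561


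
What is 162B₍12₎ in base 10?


Positional values (base 12):
  B × 12^0 = 11 × 1 = 11
  2 × 12^1 = 2 × 12 = 24
  6 × 12^2 = 6 × 144 = 864
  1 × 12^3 = 1 × 1728 = 1728
Sum = 11 + 24 + 864 + 1728
= 2627


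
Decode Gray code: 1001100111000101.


Gray code: 1001100111000101
MSB stays the same: 1
Each subsequent bit = prev_binary XOR current_gray:
  B[1] = 1 XOR 0 = 1
  B[2] = 1 XOR 0 = 1
  B[3] = 1 XOR 1 = 0
  B[4] = 0 XOR 1 = 1
  B[5] = 1 XOR 0 = 1
  B[6] = 1 XOR 0 = 1
  B[7] = 1 XOR 1 = 0
  B[8] = 0 XOR 1 = 1
  B[9] = 1 XOR 1 = 0
  B[10] = 0 XOR 0 = 0
  B[11] = 0 XOR 0 = 0
  B[12] = 0 XOR 0 = 0
  B[13] = 0 XOR 1 = 1
  B[14] = 1 XOR 0 = 1
  B[15] = 1 XOR 1 = 0
= 1110111010000110 (61062 decimal)


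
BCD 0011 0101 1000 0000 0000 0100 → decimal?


Each 4-bit group → digit:
  0011 → 3
  0101 → 5
  1000 → 8
  0000 → 0
  0000 → 0
  0100 → 4
= 358004


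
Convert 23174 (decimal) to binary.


Divide by 2 repeatedly:
23174 ÷ 2 = 11587 remainder 0
11587 ÷ 2 = 5793 remainder 1
5793 ÷ 2 = 2896 remainder 1
2896 ÷ 2 = 1448 remainder 0
1448 ÷ 2 = 724 remainder 0
724 ÷ 2 = 362 remainder 0
362 ÷ 2 = 181 remainder 0
181 ÷ 2 = 90 remainder 1
90 ÷ 2 = 45 remainder 0
45 ÷ 2 = 22 remainder 1
22 ÷ 2 = 11 remainder 0
11 ÷ 2 = 5 remainder 1
5 ÷ 2 = 2 remainder 1
2 ÷ 2 = 1 remainder 0
1 ÷ 2 = 0 remainder 1
Reading remainders bottom-up:
= 101101010000110


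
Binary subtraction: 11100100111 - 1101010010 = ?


Align and subtract column by column (LSB to MSB, borrowing when needed):
  11100100111
- 01101010010
  -----------
  col 0: (1 - 0 borrow-in) - 0 → 1 - 0 = 1, borrow out 0
  col 1: (1 - 0 borrow-in) - 1 → 1 - 1 = 0, borrow out 0
  col 2: (1 - 0 borrow-in) - 0 → 1 - 0 = 1, borrow out 0
  col 3: (0 - 0 borrow-in) - 0 → 0 - 0 = 0, borrow out 0
  col 4: (0 - 0 borrow-in) - 1 → borrow from next column: (0+2) - 1 = 1, borrow out 1
  col 5: (1 - 1 borrow-in) - 0 → 0 - 0 = 0, borrow out 0
  col 6: (0 - 0 borrow-in) - 1 → borrow from next column: (0+2) - 1 = 1, borrow out 1
  col 7: (0 - 1 borrow-in) - 0 → borrow from next column: (-1+2) - 0 = 1, borrow out 1
  col 8: (1 - 1 borrow-in) - 1 → borrow from next column: (0+2) - 1 = 1, borrow out 1
  col 9: (1 - 1 borrow-in) - 1 → borrow from next column: (0+2) - 1 = 1, borrow out 1
  col 10: (1 - 1 borrow-in) - 0 → 0 - 0 = 0, borrow out 0
Reading bits MSB→LSB: 01111010101
Strip leading zeros: 1111010101
= 1111010101


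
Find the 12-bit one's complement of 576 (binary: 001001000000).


Original: 001001000000
Invert all bits:
  bit 0: 0 → 1
  bit 1: 0 → 1
  bit 2: 1 → 0
  bit 3: 0 → 1
  bit 4: 0 → 1
  bit 5: 1 → 0
  bit 6: 0 → 1
  bit 7: 0 → 1
  bit 8: 0 → 1
  bit 9: 0 → 1
  bit 10: 0 → 1
  bit 11: 0 → 1
= 110110111111


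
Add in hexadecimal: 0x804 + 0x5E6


Align and add column by column (LSB to MSB, each column mod 16 with carry):
  0804
+ 05E6
  ----
  col 0: 4(4) + 6(6) + 0 (carry in) = 10 → A(10), carry out 0
  col 1: 0(0) + E(14) + 0 (carry in) = 14 → E(14), carry out 0
  col 2: 8(8) + 5(5) + 0 (carry in) = 13 → D(13), carry out 0
  col 3: 0(0) + 0(0) + 0 (carry in) = 0 → 0(0), carry out 0
Reading digits MSB→LSB: 0DEA
Strip leading zeros: DEA
= 0xDEA


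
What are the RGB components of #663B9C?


Hex: #663B9C
R = 66₁₆ = 102
G = 3B₁₆ = 59
B = 9C₁₆ = 156
= RGB(102, 59, 156)


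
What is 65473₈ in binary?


Each octal digit → 3 binary bits:
  6 = 110
  5 = 101
  4 = 100
  7 = 111
  3 = 011
Concatenate: 110 101 100 111 011
= 110101100111011


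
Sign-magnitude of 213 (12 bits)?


Sign bit: 0 (positive)
Magnitude: 213 = 00011010101
= 000011010101


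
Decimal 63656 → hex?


Divide by 16 repeatedly:
63656 ÷ 16 = 3978 remainder 8 (8)
3978 ÷ 16 = 248 remainder 10 (A)
248 ÷ 16 = 15 remainder 8 (8)
15 ÷ 16 = 0 remainder 15 (F)
Reading remainders bottom-up:
= 0xF8A8


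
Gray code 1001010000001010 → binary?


Gray code: 1001010000001010
MSB stays the same: 1
Each subsequent bit = prev_binary XOR current_gray:
  B[1] = 1 XOR 0 = 1
  B[2] = 1 XOR 0 = 1
  B[3] = 1 XOR 1 = 0
  B[4] = 0 XOR 0 = 0
  B[5] = 0 XOR 1 = 1
  B[6] = 1 XOR 0 = 1
  B[7] = 1 XOR 0 = 1
  B[8] = 1 XOR 0 = 1
  B[9] = 1 XOR 0 = 1
  B[10] = 1 XOR 0 = 1
  B[11] = 1 XOR 0 = 1
  B[12] = 1 XOR 1 = 0
  B[13] = 0 XOR 0 = 0
  B[14] = 0 XOR 1 = 1
  B[15] = 1 XOR 0 = 1
= 1110011111110011 (59379 decimal)


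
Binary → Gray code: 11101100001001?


Binary: 11101100001001
Gray code: G = B XOR (B >> 1)
B >> 1 = 01110110000100
11101100001001 XOR 01110110000100:
  1 XOR 0 = 1
  1 XOR 1 = 0
  1 XOR 1 = 0
  0 XOR 1 = 1
  1 XOR 0 = 1
  1 XOR 1 = 0
  0 XOR 1 = 1
  0 XOR 0 = 0
  0 XOR 0 = 0
  0 XOR 0 = 0
  1 XOR 0 = 1
  0 XOR 1 = 1
  0 XOR 0 = 0
  1 XOR 0 = 1
= 10011010001101


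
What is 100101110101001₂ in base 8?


Group into 3-bit groups: 100101110101001
  100 = 4
  101 = 5
  110 = 6
  101 = 5
  001 = 1
= 0o45651


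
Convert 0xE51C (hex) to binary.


Each hex digit → 4 binary bits:
  E = 1110
  5 = 0101
  1 = 0001
  C = 1100
Concatenate: 1110 0101 0001 1100
= 1110010100011100


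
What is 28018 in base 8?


Divide by 8 repeatedly:
28018 ÷ 8 = 3502 remainder 2
3502 ÷ 8 = 437 remainder 6
437 ÷ 8 = 54 remainder 5
54 ÷ 8 = 6 remainder 6
6 ÷ 8 = 0 remainder 6
Reading remainders bottom-up:
= 0o66562


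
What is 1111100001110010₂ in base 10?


Positional values:
Bit 1: 1 × 2^1 = 2
Bit 4: 1 × 2^4 = 16
Bit 5: 1 × 2^5 = 32
Bit 6: 1 × 2^6 = 64
Bit 11: 1 × 2^11 = 2048
Bit 12: 1 × 2^12 = 4096
Bit 13: 1 × 2^13 = 8192
Bit 14: 1 × 2^14 = 16384
Bit 15: 1 × 2^15 = 32768
Sum = 2 + 16 + 32 + 64 + 2048 + 4096 + 8192 + 16384 + 32768
= 63602


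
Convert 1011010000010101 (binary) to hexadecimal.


Group into 4-bit nibbles: 1011010000010101
  1011 = B
  0100 = 4
  0001 = 1
  0101 = 5
= 0xB415


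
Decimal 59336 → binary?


Divide by 2 repeatedly:
59336 ÷ 2 = 29668 remainder 0
29668 ÷ 2 = 14834 remainder 0
14834 ÷ 2 = 7417 remainder 0
7417 ÷ 2 = 3708 remainder 1
3708 ÷ 2 = 1854 remainder 0
1854 ÷ 2 = 927 remainder 0
927 ÷ 2 = 463 remainder 1
463 ÷ 2 = 231 remainder 1
231 ÷ 2 = 115 remainder 1
115 ÷ 2 = 57 remainder 1
57 ÷ 2 = 28 remainder 1
28 ÷ 2 = 14 remainder 0
14 ÷ 2 = 7 remainder 0
7 ÷ 2 = 3 remainder 1
3 ÷ 2 = 1 remainder 1
1 ÷ 2 = 0 remainder 1
Reading remainders bottom-up:
= 1110011111001000


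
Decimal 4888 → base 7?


Divide by 7 repeatedly:
4888 ÷ 7 = 698 remainder 2
698 ÷ 7 = 99 remainder 5
99 ÷ 7 = 14 remainder 1
14 ÷ 7 = 2 remainder 0
2 ÷ 7 = 0 remainder 2
Reading remainders bottom-up:
= 20152


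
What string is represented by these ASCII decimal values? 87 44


Codes (decimal): 87 44
Per-code ASCII lookup:
  87  (range 65-90: uppercase, 87 - 65 = 22) → 'W'
  44  (special character) → ','
= 'W,'


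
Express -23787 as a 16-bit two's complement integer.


Original: 0101110011101011
Step 1 - Invert all bits: 1010001100010100
Step 2 - Add 1: 1010001100010100 + 1
= 1010001100010101 (represents -23787)


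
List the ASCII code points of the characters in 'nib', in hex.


String: 'nib'  (3 characters)
Per-character ASCII lookup:
  'n': lowercase starts at 97: 'n' = 97 + 13 = 110 → 0x6E
  'i': lowercase starts at 97: 'i' = 97 + 8 = 105 → 0x69
  'b': lowercase starts at 97: 'b' = 97 + 1 = 98 → 0x62
= 0x6E 0x69 0x62


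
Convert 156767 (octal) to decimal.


Positional values:
Position 0: 7 × 8^0 = 7
Position 1: 6 × 8^1 = 48
Position 2: 7 × 8^2 = 448
Position 3: 6 × 8^3 = 3072
Position 4: 5 × 8^4 = 20480
Position 5: 1 × 8^5 = 32768
Sum = 7 + 48 + 448 + 3072 + 20480 + 32768
= 56823


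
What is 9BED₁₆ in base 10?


Positional values:
Position 0: D × 16^0 = 13 × 1 = 13
Position 1: E × 16^1 = 14 × 16 = 224
Position 2: B × 16^2 = 11 × 256 = 2816
Position 3: 9 × 16^3 = 9 × 4096 = 36864
Sum = 13 + 224 + 2816 + 36864
= 39917


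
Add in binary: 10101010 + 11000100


Align and add column by column (LSB to MSB, carry propagating):
  010101010
+ 011000100
  ---------
  col 0: 0 + 0 + 0 (carry in) = 0 → bit 0, carry out 0
  col 1: 1 + 0 + 0 (carry in) = 1 → bit 1, carry out 0
  col 2: 0 + 1 + 0 (carry in) = 1 → bit 1, carry out 0
  col 3: 1 + 0 + 0 (carry in) = 1 → bit 1, carry out 0
  col 4: 0 + 0 + 0 (carry in) = 0 → bit 0, carry out 0
  col 5: 1 + 0 + 0 (carry in) = 1 → bit 1, carry out 0
  col 6: 0 + 1 + 0 (carry in) = 1 → bit 1, carry out 0
  col 7: 1 + 1 + 0 (carry in) = 2 → bit 0, carry out 1
  col 8: 0 + 0 + 1 (carry in) = 1 → bit 1, carry out 0
Reading bits MSB→LSB: 101101110
Strip leading zeros: 101101110
= 101101110


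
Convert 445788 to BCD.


Each digit → 4-bit binary:
  4 → 0100
  4 → 0100
  5 → 0101
  7 → 0111
  8 → 1000
  8 → 1000
= 0100 0100 0101 0111 1000 1000


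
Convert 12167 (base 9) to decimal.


Positional values (base 9):
  7 × 9^0 = 7 × 1 = 7
  6 × 9^1 = 6 × 9 = 54
  1 × 9^2 = 1 × 81 = 81
  2 × 9^3 = 2 × 729 = 1458
  1 × 9^4 = 1 × 6561 = 6561
Sum = 7 + 54 + 81 + 1458 + 6561
= 8161


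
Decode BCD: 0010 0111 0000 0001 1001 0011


Each 4-bit group → digit:
  0010 → 2
  0111 → 7
  0000 → 0
  0001 → 1
  1001 → 9
  0011 → 3
= 270193


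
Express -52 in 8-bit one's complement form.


Original: 00110100
Invert all bits:
  bit 0: 0 → 1
  bit 1: 0 → 1
  bit 2: 1 → 0
  bit 3: 1 → 0
  bit 4: 0 → 1
  bit 5: 1 → 0
  bit 6: 0 → 1
  bit 7: 0 → 1
= 11001011


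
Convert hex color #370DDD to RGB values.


Hex: #370DDD
R = 37₁₆ = 55
G = 0D₁₆ = 13
B = DD₁₆ = 221
= RGB(55, 13, 221)


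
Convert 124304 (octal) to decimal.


Positional values:
Position 0: 4 × 8^0 = 4
Position 1: 0 × 8^1 = 0
Position 2: 3 × 8^2 = 192
Position 3: 4 × 8^3 = 2048
Position 4: 2 × 8^4 = 8192
Position 5: 1 × 8^5 = 32768
Sum = 4 + 0 + 192 + 2048 + 8192 + 32768
= 43204


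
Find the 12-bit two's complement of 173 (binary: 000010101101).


Original: 000010101101
Step 1 - Invert all bits: 111101010010
Step 2 - Add 1: 111101010010 + 1
= 111101010011 (represents -173)


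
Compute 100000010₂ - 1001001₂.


Align and subtract column by column (LSB to MSB, borrowing when needed):
  100000010
- 001001001
  ---------
  col 0: (0 - 0 borrow-in) - 1 → borrow from next column: (0+2) - 1 = 1, borrow out 1
  col 1: (1 - 1 borrow-in) - 0 → 0 - 0 = 0, borrow out 0
  col 2: (0 - 0 borrow-in) - 0 → 0 - 0 = 0, borrow out 0
  col 3: (0 - 0 borrow-in) - 1 → borrow from next column: (0+2) - 1 = 1, borrow out 1
  col 4: (0 - 1 borrow-in) - 0 → borrow from next column: (-1+2) - 0 = 1, borrow out 1
  col 5: (0 - 1 borrow-in) - 0 → borrow from next column: (-1+2) - 0 = 1, borrow out 1
  col 6: (0 - 1 borrow-in) - 1 → borrow from next column: (-1+2) - 1 = 0, borrow out 1
  col 7: (0 - 1 borrow-in) - 0 → borrow from next column: (-1+2) - 0 = 1, borrow out 1
  col 8: (1 - 1 borrow-in) - 0 → 0 - 0 = 0, borrow out 0
Reading bits MSB→LSB: 010111001
Strip leading zeros: 10111001
= 10111001


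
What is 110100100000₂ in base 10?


Positional values:
Bit 5: 1 × 2^5 = 32
Bit 8: 1 × 2^8 = 256
Bit 10: 1 × 2^10 = 1024
Bit 11: 1 × 2^11 = 2048
Sum = 32 + 256 + 1024 + 2048
= 3360


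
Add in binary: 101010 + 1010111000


Align and add column by column (LSB to MSB, carry propagating):
  00000101010
+ 01010111000
  -----------
  col 0: 0 + 0 + 0 (carry in) = 0 → bit 0, carry out 0
  col 1: 1 + 0 + 0 (carry in) = 1 → bit 1, carry out 0
  col 2: 0 + 0 + 0 (carry in) = 0 → bit 0, carry out 0
  col 3: 1 + 1 + 0 (carry in) = 2 → bit 0, carry out 1
  col 4: 0 + 1 + 1 (carry in) = 2 → bit 0, carry out 1
  col 5: 1 + 1 + 1 (carry in) = 3 → bit 1, carry out 1
  col 6: 0 + 0 + 1 (carry in) = 1 → bit 1, carry out 0
  col 7: 0 + 1 + 0 (carry in) = 1 → bit 1, carry out 0
  col 8: 0 + 0 + 0 (carry in) = 0 → bit 0, carry out 0
  col 9: 0 + 1 + 0 (carry in) = 1 → bit 1, carry out 0
  col 10: 0 + 0 + 0 (carry in) = 0 → bit 0, carry out 0
Reading bits MSB→LSB: 01011100010
Strip leading zeros: 1011100010
= 1011100010


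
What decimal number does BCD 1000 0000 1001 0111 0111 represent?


Each 4-bit group → digit:
  1000 → 8
  0000 → 0
  1001 → 9
  0111 → 7
  0111 → 7
= 80977


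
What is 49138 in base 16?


Divide by 16 repeatedly:
49138 ÷ 16 = 3071 remainder 2 (2)
3071 ÷ 16 = 191 remainder 15 (F)
191 ÷ 16 = 11 remainder 15 (F)
11 ÷ 16 = 0 remainder 11 (B)
Reading remainders bottom-up:
= 0xBFF2


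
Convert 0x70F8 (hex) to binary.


Each hex digit → 4 binary bits:
  7 = 0111
  0 = 0000
  F = 1111
  8 = 1000
Concatenate: 0111 0000 1111 1000
= 0111000011111000


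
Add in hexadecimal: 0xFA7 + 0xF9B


Align and add column by column (LSB to MSB, each column mod 16 with carry):
  0FA7
+ 0F9B
  ----
  col 0: 7(7) + B(11) + 0 (carry in) = 18 → 2(2), carry out 1
  col 1: A(10) + 9(9) + 1 (carry in) = 20 → 4(4), carry out 1
  col 2: F(15) + F(15) + 1 (carry in) = 31 → F(15), carry out 1
  col 3: 0(0) + 0(0) + 1 (carry in) = 1 → 1(1), carry out 0
Reading digits MSB→LSB: 1F42
Strip leading zeros: 1F42
= 0x1F42


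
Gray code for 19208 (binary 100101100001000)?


Binary: 100101100001000
Gray code: G = B XOR (B >> 1)
B >> 1 = 010010110000100
100101100001000 XOR 010010110000100:
  1 XOR 0 = 1
  0 XOR 1 = 1
  0 XOR 0 = 0
  1 XOR 0 = 1
  0 XOR 1 = 1
  1 XOR 0 = 1
  1 XOR 1 = 0
  0 XOR 1 = 1
  0 XOR 0 = 0
  0 XOR 0 = 0
  0 XOR 0 = 0
  1 XOR 0 = 1
  0 XOR 1 = 1
  0 XOR 0 = 0
  0 XOR 0 = 0
= 110111010001100


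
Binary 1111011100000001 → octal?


Group into 3-bit groups: 001111011100000001
  001 = 1
  111 = 7
  011 = 3
  100 = 4
  000 = 0
  001 = 1
= 0o173401


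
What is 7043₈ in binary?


Each octal digit → 3 binary bits:
  7 = 111
  0 = 000
  4 = 100
  3 = 011
Concatenate: 111 000 100 011
= 111000100011


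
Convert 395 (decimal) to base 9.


Divide by 9 repeatedly:
395 ÷ 9 = 43 remainder 8
43 ÷ 9 = 4 remainder 7
4 ÷ 9 = 0 remainder 4
Reading remainders bottom-up:
= 478


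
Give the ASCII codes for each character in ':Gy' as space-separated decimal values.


String: ':Gy'  (3 characters)
Per-character ASCII lookup:
  ':': special character: ':' = 58
  'G': uppercase starts at 65: 'G' = 65 + 6 = 71
  'y': lowercase starts at 97: 'y' = 97 + 24 = 121
= 58 71 121


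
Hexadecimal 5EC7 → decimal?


Positional values:
Position 0: 7 × 16^0 = 7 × 1 = 7
Position 1: C × 16^1 = 12 × 16 = 192
Position 2: E × 16^2 = 14 × 256 = 3584
Position 3: 5 × 16^3 = 5 × 4096 = 20480
Sum = 7 + 192 + 3584 + 20480
= 24263


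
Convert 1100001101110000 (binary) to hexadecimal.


Group into 4-bit nibbles: 1100001101110000
  1100 = C
  0011 = 3
  0111 = 7
  0000 = 0
= 0xC370


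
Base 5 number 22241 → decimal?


Positional values (base 5):
  1 × 5^0 = 1 × 1 = 1
  4 × 5^1 = 4 × 5 = 20
  2 × 5^2 = 2 × 25 = 50
  2 × 5^3 = 2 × 125 = 250
  2 × 5^4 = 2 × 625 = 1250
Sum = 1 + 20 + 50 + 250 + 1250
= 1571


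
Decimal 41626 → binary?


Divide by 2 repeatedly:
41626 ÷ 2 = 20813 remainder 0
20813 ÷ 2 = 10406 remainder 1
10406 ÷ 2 = 5203 remainder 0
5203 ÷ 2 = 2601 remainder 1
2601 ÷ 2 = 1300 remainder 1
1300 ÷ 2 = 650 remainder 0
650 ÷ 2 = 325 remainder 0
325 ÷ 2 = 162 remainder 1
162 ÷ 2 = 81 remainder 0
81 ÷ 2 = 40 remainder 1
40 ÷ 2 = 20 remainder 0
20 ÷ 2 = 10 remainder 0
10 ÷ 2 = 5 remainder 0
5 ÷ 2 = 2 remainder 1
2 ÷ 2 = 1 remainder 0
1 ÷ 2 = 0 remainder 1
Reading remainders bottom-up:
= 1010001010011010


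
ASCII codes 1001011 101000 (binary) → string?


Codes (binary): 1001011 101000
Per-code ASCII lookup:
  1001011 = 75  (range 65-90: uppercase, 75 - 65 = 10) → 'K'
  101000 = 40  (special character) → '('
= 'K('


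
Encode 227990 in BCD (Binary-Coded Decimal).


Each digit → 4-bit binary:
  2 → 0010
  2 → 0010
  7 → 0111
  9 → 1001
  9 → 1001
  0 → 0000
= 0010 0010 0111 1001 1001 0000


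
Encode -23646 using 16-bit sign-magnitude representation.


Sign bit: 1 (negative)
Magnitude: 23646 = 101110001011110
= 1101110001011110


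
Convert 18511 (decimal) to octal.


Divide by 8 repeatedly:
18511 ÷ 8 = 2313 remainder 7
2313 ÷ 8 = 289 remainder 1
289 ÷ 8 = 36 remainder 1
36 ÷ 8 = 4 remainder 4
4 ÷ 8 = 0 remainder 4
Reading remainders bottom-up:
= 0o44117


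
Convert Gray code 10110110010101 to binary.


Gray code: 10110110010101
MSB stays the same: 1
Each subsequent bit = prev_binary XOR current_gray:
  B[1] = 1 XOR 0 = 1
  B[2] = 1 XOR 1 = 0
  B[3] = 0 XOR 1 = 1
  B[4] = 1 XOR 0 = 1
  B[5] = 1 XOR 1 = 0
  B[6] = 0 XOR 1 = 1
  B[7] = 1 XOR 0 = 1
  B[8] = 1 XOR 0 = 1
  B[9] = 1 XOR 1 = 0
  B[10] = 0 XOR 0 = 0
  B[11] = 0 XOR 1 = 1
  B[12] = 1 XOR 0 = 1
  B[13] = 1 XOR 1 = 0
= 11011011100110 (14054 decimal)


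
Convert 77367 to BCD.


Each digit → 4-bit binary:
  7 → 0111
  7 → 0111
  3 → 0011
  6 → 0110
  7 → 0111
= 0111 0111 0011 0110 0111


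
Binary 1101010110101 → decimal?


Positional values:
Bit 0: 1 × 2^0 = 1
Bit 2: 1 × 2^2 = 4
Bit 4: 1 × 2^4 = 16
Bit 5: 1 × 2^5 = 32
Bit 7: 1 × 2^7 = 128
Bit 9: 1 × 2^9 = 512
Bit 11: 1 × 2^11 = 2048
Bit 12: 1 × 2^12 = 4096
Sum = 1 + 4 + 16 + 32 + 128 + 512 + 2048 + 4096
= 6837


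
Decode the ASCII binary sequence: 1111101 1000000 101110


Codes (binary): 1111101 1000000 101110
Per-code ASCII lookup:
  1111101 = 125  (special character) → '}'
  1000000 = 64  (special character) → '@'
  101110 = 46  (special character) → '.'
= '}@.'


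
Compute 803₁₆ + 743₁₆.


Align and add column by column (LSB to MSB, each column mod 16 with carry):
  0803
+ 0743
  ----
  col 0: 3(3) + 3(3) + 0 (carry in) = 6 → 6(6), carry out 0
  col 1: 0(0) + 4(4) + 0 (carry in) = 4 → 4(4), carry out 0
  col 2: 8(8) + 7(7) + 0 (carry in) = 15 → F(15), carry out 0
  col 3: 0(0) + 0(0) + 0 (carry in) = 0 → 0(0), carry out 0
Reading digits MSB→LSB: 0F46
Strip leading zeros: F46
= 0xF46


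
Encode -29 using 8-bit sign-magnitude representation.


Sign bit: 1 (negative)
Magnitude: 29 = 0011101
= 10011101


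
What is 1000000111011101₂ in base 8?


Group into 3-bit groups: 001000000111011101
  001 = 1
  000 = 0
  000 = 0
  111 = 7
  011 = 3
  101 = 5
= 0o100735


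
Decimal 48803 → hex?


Divide by 16 repeatedly:
48803 ÷ 16 = 3050 remainder 3 (3)
3050 ÷ 16 = 190 remainder 10 (A)
190 ÷ 16 = 11 remainder 14 (E)
11 ÷ 16 = 0 remainder 11 (B)
Reading remainders bottom-up:
= 0xBEA3


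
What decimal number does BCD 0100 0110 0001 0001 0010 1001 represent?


Each 4-bit group → digit:
  0100 → 4
  0110 → 6
  0001 → 1
  0001 → 1
  0010 → 2
  1001 → 9
= 461129


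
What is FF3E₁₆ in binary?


Each hex digit → 4 binary bits:
  F = 1111
  F = 1111
  3 = 0011
  E = 1110
Concatenate: 1111 1111 0011 1110
= 1111111100111110


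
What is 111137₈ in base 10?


Positional values:
Position 0: 7 × 8^0 = 7
Position 1: 3 × 8^1 = 24
Position 2: 1 × 8^2 = 64
Position 3: 1 × 8^3 = 512
Position 4: 1 × 8^4 = 4096
Position 5: 1 × 8^5 = 32768
Sum = 7 + 24 + 64 + 512 + 4096 + 32768
= 37471


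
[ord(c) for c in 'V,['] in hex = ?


String: 'V,['  (3 characters)
Per-character ASCII lookup:
  'V': uppercase starts at 65: 'V' = 65 + 21 = 86 → 0x56
  ',': special character: ',' = 44 → 0x2C
  '[': special character: '[' = 91 → 0x5B
= 0x56 0x2C 0x5B


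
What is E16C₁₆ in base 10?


Positional values:
Position 0: C × 16^0 = 12 × 1 = 12
Position 1: 6 × 16^1 = 6 × 16 = 96
Position 2: 1 × 16^2 = 1 × 256 = 256
Position 3: E × 16^3 = 14 × 4096 = 57344
Sum = 12 + 96 + 256 + 57344
= 57708


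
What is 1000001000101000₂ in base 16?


Group into 4-bit nibbles: 1000001000101000
  1000 = 8
  0010 = 2
  0010 = 2
  1000 = 8
= 0x8228


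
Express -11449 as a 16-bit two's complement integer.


Original: 0010110010111001
Step 1 - Invert all bits: 1101001101000110
Step 2 - Add 1: 1101001101000110 + 1
= 1101001101000111 (represents -11449)


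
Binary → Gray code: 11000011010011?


Binary: 11000011010011
Gray code: G = B XOR (B >> 1)
B >> 1 = 01100001101001
11000011010011 XOR 01100001101001:
  1 XOR 0 = 1
  1 XOR 1 = 0
  0 XOR 1 = 1
  0 XOR 0 = 0
  0 XOR 0 = 0
  0 XOR 0 = 0
  1 XOR 0 = 1
  1 XOR 1 = 0
  0 XOR 1 = 1
  1 XOR 0 = 1
  0 XOR 1 = 1
  0 XOR 0 = 0
  1 XOR 0 = 1
  1 XOR 1 = 0
= 10100010111010


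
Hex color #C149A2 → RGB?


Hex: #C149A2
R = C1₁₆ = 193
G = 49₁₆ = 73
B = A2₁₆ = 162
= RGB(193, 73, 162)


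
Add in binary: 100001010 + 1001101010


Align and add column by column (LSB to MSB, carry propagating):
  00100001010
+ 01001101010
  -----------
  col 0: 0 + 0 + 0 (carry in) = 0 → bit 0, carry out 0
  col 1: 1 + 1 + 0 (carry in) = 2 → bit 0, carry out 1
  col 2: 0 + 0 + 1 (carry in) = 1 → bit 1, carry out 0
  col 3: 1 + 1 + 0 (carry in) = 2 → bit 0, carry out 1
  col 4: 0 + 0 + 1 (carry in) = 1 → bit 1, carry out 0
  col 5: 0 + 1 + 0 (carry in) = 1 → bit 1, carry out 0
  col 6: 0 + 1 + 0 (carry in) = 1 → bit 1, carry out 0
  col 7: 0 + 0 + 0 (carry in) = 0 → bit 0, carry out 0
  col 8: 1 + 0 + 0 (carry in) = 1 → bit 1, carry out 0
  col 9: 0 + 1 + 0 (carry in) = 1 → bit 1, carry out 0
  col 10: 0 + 0 + 0 (carry in) = 0 → bit 0, carry out 0
Reading bits MSB→LSB: 01101110100
Strip leading zeros: 1101110100
= 1101110100


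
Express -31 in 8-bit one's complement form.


Original: 00011111
Invert all bits:
  bit 0: 0 → 1
  bit 1: 0 → 1
  bit 2: 0 → 1
  bit 3: 1 → 0
  bit 4: 1 → 0
  bit 5: 1 → 0
  bit 6: 1 → 0
  bit 7: 1 → 0
= 11100000


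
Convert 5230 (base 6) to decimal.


Positional values (base 6):
  0 × 6^0 = 0 × 1 = 0
  3 × 6^1 = 3 × 6 = 18
  2 × 6^2 = 2 × 36 = 72
  5 × 6^3 = 5 × 216 = 1080
Sum = 0 + 18 + 72 + 1080
= 1170


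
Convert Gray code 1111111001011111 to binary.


Gray code: 1111111001011111
MSB stays the same: 1
Each subsequent bit = prev_binary XOR current_gray:
  B[1] = 1 XOR 1 = 0
  B[2] = 0 XOR 1 = 1
  B[3] = 1 XOR 1 = 0
  B[4] = 0 XOR 1 = 1
  B[5] = 1 XOR 1 = 0
  B[6] = 0 XOR 1 = 1
  B[7] = 1 XOR 0 = 1
  B[8] = 1 XOR 0 = 1
  B[9] = 1 XOR 1 = 0
  B[10] = 0 XOR 0 = 0
  B[11] = 0 XOR 1 = 1
  B[12] = 1 XOR 1 = 0
  B[13] = 0 XOR 1 = 1
  B[14] = 1 XOR 1 = 0
  B[15] = 0 XOR 1 = 1
= 1010101110010101 (43925 decimal)


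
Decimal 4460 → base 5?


Divide by 5 repeatedly:
4460 ÷ 5 = 892 remainder 0
892 ÷ 5 = 178 remainder 2
178 ÷ 5 = 35 remainder 3
35 ÷ 5 = 7 remainder 0
7 ÷ 5 = 1 remainder 2
1 ÷ 5 = 0 remainder 1
Reading remainders bottom-up:
= 120320


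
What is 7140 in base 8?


Divide by 8 repeatedly:
7140 ÷ 8 = 892 remainder 4
892 ÷ 8 = 111 remainder 4
111 ÷ 8 = 13 remainder 7
13 ÷ 8 = 1 remainder 5
1 ÷ 8 = 0 remainder 1
Reading remainders bottom-up:
= 0o15744


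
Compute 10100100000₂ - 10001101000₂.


Align and subtract column by column (LSB to MSB, borrowing when needed):
  10100100000
- 10001101000
  -----------
  col 0: (0 - 0 borrow-in) - 0 → 0 - 0 = 0, borrow out 0
  col 1: (0 - 0 borrow-in) - 0 → 0 - 0 = 0, borrow out 0
  col 2: (0 - 0 borrow-in) - 0 → 0 - 0 = 0, borrow out 0
  col 3: (0 - 0 borrow-in) - 1 → borrow from next column: (0+2) - 1 = 1, borrow out 1
  col 4: (0 - 1 borrow-in) - 0 → borrow from next column: (-1+2) - 0 = 1, borrow out 1
  col 5: (1 - 1 borrow-in) - 1 → borrow from next column: (0+2) - 1 = 1, borrow out 1
  col 6: (0 - 1 borrow-in) - 1 → borrow from next column: (-1+2) - 1 = 0, borrow out 1
  col 7: (0 - 1 borrow-in) - 0 → borrow from next column: (-1+2) - 0 = 1, borrow out 1
  col 8: (1 - 1 borrow-in) - 0 → 0 - 0 = 0, borrow out 0
  col 9: (0 - 0 borrow-in) - 0 → 0 - 0 = 0, borrow out 0
  col 10: (1 - 0 borrow-in) - 1 → 1 - 1 = 0, borrow out 0
Reading bits MSB→LSB: 00010111000
Strip leading zeros: 10111000
= 10111000


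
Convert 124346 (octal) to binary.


Each octal digit → 3 binary bits:
  1 = 001
  2 = 010
  4 = 100
  3 = 011
  4 = 100
  6 = 110
Concatenate: 001 010 100 011 100 110
= 001010100011100110


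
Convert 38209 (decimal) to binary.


Divide by 2 repeatedly:
38209 ÷ 2 = 19104 remainder 1
19104 ÷ 2 = 9552 remainder 0
9552 ÷ 2 = 4776 remainder 0
4776 ÷ 2 = 2388 remainder 0
2388 ÷ 2 = 1194 remainder 0
1194 ÷ 2 = 597 remainder 0
597 ÷ 2 = 298 remainder 1
298 ÷ 2 = 149 remainder 0
149 ÷ 2 = 74 remainder 1
74 ÷ 2 = 37 remainder 0
37 ÷ 2 = 18 remainder 1
18 ÷ 2 = 9 remainder 0
9 ÷ 2 = 4 remainder 1
4 ÷ 2 = 2 remainder 0
2 ÷ 2 = 1 remainder 0
1 ÷ 2 = 0 remainder 1
Reading remainders bottom-up:
= 1001010101000001


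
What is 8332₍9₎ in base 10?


Positional values (base 9):
  2 × 9^0 = 2 × 1 = 2
  3 × 9^1 = 3 × 9 = 27
  3 × 9^2 = 3 × 81 = 243
  8 × 9^3 = 8 × 729 = 5832
Sum = 2 + 27 + 243 + 5832
= 6104


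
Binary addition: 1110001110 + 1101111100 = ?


Align and add column by column (LSB to MSB, carry propagating):
  01110001110
+ 01101111100
  -----------
  col 0: 0 + 0 + 0 (carry in) = 0 → bit 0, carry out 0
  col 1: 1 + 0 + 0 (carry in) = 1 → bit 1, carry out 0
  col 2: 1 + 1 + 0 (carry in) = 2 → bit 0, carry out 1
  col 3: 1 + 1 + 1 (carry in) = 3 → bit 1, carry out 1
  col 4: 0 + 1 + 1 (carry in) = 2 → bit 0, carry out 1
  col 5: 0 + 1 + 1 (carry in) = 2 → bit 0, carry out 1
  col 6: 0 + 1 + 1 (carry in) = 2 → bit 0, carry out 1
  col 7: 1 + 0 + 1 (carry in) = 2 → bit 0, carry out 1
  col 8: 1 + 1 + 1 (carry in) = 3 → bit 1, carry out 1
  col 9: 1 + 1 + 1 (carry in) = 3 → bit 1, carry out 1
  col 10: 0 + 0 + 1 (carry in) = 1 → bit 1, carry out 0
Reading bits MSB→LSB: 11100001010
Strip leading zeros: 11100001010
= 11100001010


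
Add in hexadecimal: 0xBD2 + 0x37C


Align and add column by column (LSB to MSB, each column mod 16 with carry):
  0BD2
+ 037C
  ----
  col 0: 2(2) + C(12) + 0 (carry in) = 14 → E(14), carry out 0
  col 1: D(13) + 7(7) + 0 (carry in) = 20 → 4(4), carry out 1
  col 2: B(11) + 3(3) + 1 (carry in) = 15 → F(15), carry out 0
  col 3: 0(0) + 0(0) + 0 (carry in) = 0 → 0(0), carry out 0
Reading digits MSB→LSB: 0F4E
Strip leading zeros: F4E
= 0xF4E


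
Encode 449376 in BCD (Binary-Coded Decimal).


Each digit → 4-bit binary:
  4 → 0100
  4 → 0100
  9 → 1001
  3 → 0011
  7 → 0111
  6 → 0110
= 0100 0100 1001 0011 0111 0110


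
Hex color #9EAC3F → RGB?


Hex: #9EAC3F
R = 9E₁₆ = 158
G = AC₁₆ = 172
B = 3F₁₆ = 63
= RGB(158, 172, 63)


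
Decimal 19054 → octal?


Divide by 8 repeatedly:
19054 ÷ 8 = 2381 remainder 6
2381 ÷ 8 = 297 remainder 5
297 ÷ 8 = 37 remainder 1
37 ÷ 8 = 4 remainder 5
4 ÷ 8 = 0 remainder 4
Reading remainders bottom-up:
= 0o45156


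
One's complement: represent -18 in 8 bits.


Original: 00010010
Invert all bits:
  bit 0: 0 → 1
  bit 1: 0 → 1
  bit 2: 0 → 1
  bit 3: 1 → 0
  bit 4: 0 → 1
  bit 5: 0 → 1
  bit 6: 1 → 0
  bit 7: 0 → 1
= 11101101


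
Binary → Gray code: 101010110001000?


Binary: 101010110001000
Gray code: G = B XOR (B >> 1)
B >> 1 = 010101011000100
101010110001000 XOR 010101011000100:
  1 XOR 0 = 1
  0 XOR 1 = 1
  1 XOR 0 = 1
  0 XOR 1 = 1
  1 XOR 0 = 1
  0 XOR 1 = 1
  1 XOR 0 = 1
  1 XOR 1 = 0
  0 XOR 1 = 1
  0 XOR 0 = 0
  0 XOR 0 = 0
  1 XOR 0 = 1
  0 XOR 1 = 1
  0 XOR 0 = 0
  0 XOR 0 = 0
= 111111101001100
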